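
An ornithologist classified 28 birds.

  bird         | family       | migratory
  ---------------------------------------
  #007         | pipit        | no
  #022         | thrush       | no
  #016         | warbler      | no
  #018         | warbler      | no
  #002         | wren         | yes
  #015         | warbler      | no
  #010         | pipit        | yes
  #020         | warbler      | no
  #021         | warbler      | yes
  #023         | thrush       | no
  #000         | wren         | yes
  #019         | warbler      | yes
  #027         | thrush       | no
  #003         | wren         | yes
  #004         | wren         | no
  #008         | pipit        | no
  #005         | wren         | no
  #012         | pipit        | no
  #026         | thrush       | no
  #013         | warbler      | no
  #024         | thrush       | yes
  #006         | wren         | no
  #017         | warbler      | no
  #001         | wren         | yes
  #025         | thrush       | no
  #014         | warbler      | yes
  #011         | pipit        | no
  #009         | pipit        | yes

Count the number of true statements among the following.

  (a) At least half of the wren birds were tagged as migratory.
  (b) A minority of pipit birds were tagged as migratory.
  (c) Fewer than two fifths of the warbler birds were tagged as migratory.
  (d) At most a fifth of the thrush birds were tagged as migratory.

4

(a) wren: |A| = 7, |A ∩ B| = 4; needs |A ∩ B| ≥ |A ∖ B| — true.
(b) pipit: |A| = 6, |A ∩ B| = 2; needs |A ∩ B| < |A ∖ B| — true.
(c) warbler: |A| = 9, |A ∩ B| = 3; needs |A ∩ B| / |A| < 2/5 — true.
(d) thrush: |A| = 6, |A ∩ B| = 1; needs |A ∩ B| / |A| ≤ 1/5 — true.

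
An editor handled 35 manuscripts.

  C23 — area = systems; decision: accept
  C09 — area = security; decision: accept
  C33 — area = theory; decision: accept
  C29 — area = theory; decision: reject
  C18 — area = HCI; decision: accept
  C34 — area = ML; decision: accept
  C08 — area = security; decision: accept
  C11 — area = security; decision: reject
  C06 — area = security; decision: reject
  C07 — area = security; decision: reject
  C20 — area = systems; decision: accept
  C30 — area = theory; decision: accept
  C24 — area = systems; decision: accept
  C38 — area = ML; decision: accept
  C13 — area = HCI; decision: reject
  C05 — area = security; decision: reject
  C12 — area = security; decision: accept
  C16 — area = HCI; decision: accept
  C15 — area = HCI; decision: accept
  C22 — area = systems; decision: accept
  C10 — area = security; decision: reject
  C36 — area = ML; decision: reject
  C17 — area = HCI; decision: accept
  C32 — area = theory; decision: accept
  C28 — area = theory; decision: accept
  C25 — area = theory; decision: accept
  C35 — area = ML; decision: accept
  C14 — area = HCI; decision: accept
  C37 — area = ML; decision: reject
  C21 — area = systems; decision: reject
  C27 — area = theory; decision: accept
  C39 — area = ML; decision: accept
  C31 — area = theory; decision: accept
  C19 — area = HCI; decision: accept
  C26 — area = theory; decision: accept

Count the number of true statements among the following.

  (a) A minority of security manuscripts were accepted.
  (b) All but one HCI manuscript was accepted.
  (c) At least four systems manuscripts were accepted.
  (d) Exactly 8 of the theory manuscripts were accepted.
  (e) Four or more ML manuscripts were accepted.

5

(a) security: |A| = 8, |A ∩ B| = 3; needs |A ∩ B| < |A ∖ B| — true.
(b) HCI: |A| = 7, |A ∩ B| = 6; needs |A ∖ B| = 1 — true.
(c) systems: |A| = 5, |A ∩ B| = 4; needs |A ∩ B| ≥ 4 — true.
(d) theory: |A| = 9, |A ∩ B| = 8; needs |A ∩ B| = 8 — true.
(e) ML: |A| = 6, |A ∩ B| = 4; needs |A ∩ B| ≥ 4 — true.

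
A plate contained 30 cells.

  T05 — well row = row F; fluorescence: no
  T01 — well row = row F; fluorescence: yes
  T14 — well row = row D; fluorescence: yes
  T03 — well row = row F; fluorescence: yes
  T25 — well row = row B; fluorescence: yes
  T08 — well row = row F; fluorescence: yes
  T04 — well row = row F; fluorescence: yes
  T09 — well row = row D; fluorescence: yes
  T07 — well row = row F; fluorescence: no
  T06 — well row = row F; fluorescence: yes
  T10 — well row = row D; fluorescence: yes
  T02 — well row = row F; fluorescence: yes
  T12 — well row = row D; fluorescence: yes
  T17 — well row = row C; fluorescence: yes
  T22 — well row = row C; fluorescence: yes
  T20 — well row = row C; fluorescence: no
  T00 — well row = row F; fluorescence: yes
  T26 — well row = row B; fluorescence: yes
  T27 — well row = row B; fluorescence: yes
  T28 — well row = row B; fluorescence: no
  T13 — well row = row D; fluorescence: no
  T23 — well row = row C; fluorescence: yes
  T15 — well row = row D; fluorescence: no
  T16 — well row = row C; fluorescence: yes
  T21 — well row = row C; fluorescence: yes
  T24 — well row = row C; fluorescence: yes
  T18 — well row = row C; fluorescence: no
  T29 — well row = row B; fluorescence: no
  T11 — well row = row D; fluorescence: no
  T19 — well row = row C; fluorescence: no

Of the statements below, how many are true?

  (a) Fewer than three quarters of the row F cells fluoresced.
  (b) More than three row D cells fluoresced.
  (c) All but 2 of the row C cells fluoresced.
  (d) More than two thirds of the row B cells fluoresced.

1

(a) row F: |A| = 9, |A ∩ B| = 7; needs |A ∩ B| / |A| < 3/4 — false.
(b) row D: |A| = 7, |A ∩ B| = 4; needs |A ∩ B| > 3 — true.
(c) row C: |A| = 9, |A ∩ B| = 6; needs |A ∖ B| = 2 — false.
(d) row B: |A| = 5, |A ∩ B| = 3; needs |A ∩ B| / |A| > 2/3 — false.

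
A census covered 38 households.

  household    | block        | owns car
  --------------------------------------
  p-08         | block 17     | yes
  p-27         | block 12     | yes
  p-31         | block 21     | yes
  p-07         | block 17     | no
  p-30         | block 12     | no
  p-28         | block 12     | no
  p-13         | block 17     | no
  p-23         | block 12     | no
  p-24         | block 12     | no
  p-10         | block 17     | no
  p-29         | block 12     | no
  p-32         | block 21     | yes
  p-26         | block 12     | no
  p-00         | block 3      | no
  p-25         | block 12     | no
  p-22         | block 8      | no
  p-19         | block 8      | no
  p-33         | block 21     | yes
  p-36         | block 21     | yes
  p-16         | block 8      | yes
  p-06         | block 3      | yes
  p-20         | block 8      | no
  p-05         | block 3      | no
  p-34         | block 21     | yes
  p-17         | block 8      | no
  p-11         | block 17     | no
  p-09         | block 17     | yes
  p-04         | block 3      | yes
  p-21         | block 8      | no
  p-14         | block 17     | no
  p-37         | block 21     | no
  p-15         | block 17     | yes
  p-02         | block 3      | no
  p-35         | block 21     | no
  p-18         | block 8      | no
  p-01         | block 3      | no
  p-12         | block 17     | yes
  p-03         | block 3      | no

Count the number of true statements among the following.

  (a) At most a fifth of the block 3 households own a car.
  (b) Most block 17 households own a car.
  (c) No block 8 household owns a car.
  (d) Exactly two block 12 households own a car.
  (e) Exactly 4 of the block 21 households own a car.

0

(a) block 3: |A| = 7, |A ∩ B| = 2; needs |A ∩ B| / |A| ≤ 1/5 — false.
(b) block 17: |A| = 9, |A ∩ B| = 4; needs |A ∩ B| > |A ∖ B| — false.
(c) block 8: |A| = 7, |A ∩ B| = 1; needs A ∩ B = ∅ (|A ∩ B| = 0) — false.
(d) block 12: |A| = 8, |A ∩ B| = 1; needs |A ∩ B| = 2 — false.
(e) block 21: |A| = 7, |A ∩ B| = 5; needs |A ∩ B| = 4 — false.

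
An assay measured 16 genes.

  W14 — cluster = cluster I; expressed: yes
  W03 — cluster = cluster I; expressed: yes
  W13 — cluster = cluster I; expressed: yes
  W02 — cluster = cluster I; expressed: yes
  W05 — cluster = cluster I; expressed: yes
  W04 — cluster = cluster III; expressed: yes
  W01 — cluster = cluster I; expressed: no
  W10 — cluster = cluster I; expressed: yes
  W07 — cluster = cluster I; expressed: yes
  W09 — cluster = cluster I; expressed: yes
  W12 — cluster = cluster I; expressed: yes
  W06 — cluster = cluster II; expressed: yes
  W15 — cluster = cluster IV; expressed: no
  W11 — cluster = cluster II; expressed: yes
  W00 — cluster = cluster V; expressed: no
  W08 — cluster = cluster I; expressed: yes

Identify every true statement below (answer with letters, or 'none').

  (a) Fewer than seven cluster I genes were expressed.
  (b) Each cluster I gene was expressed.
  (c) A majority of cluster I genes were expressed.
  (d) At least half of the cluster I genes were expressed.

|A| = 11, |A ∩ B| = 10, |A ∖ B| = 1.
(a) |A ∩ B| < 7: fails.
(b) A ⊆ B, i.e. every element of A is in B (|A ∖ B| = 0): fails.
(c) |A ∩ B| > |A ∖ B|: holds.
(d) |A ∩ B| ≥ |A ∖ B|: holds.

(c), (d)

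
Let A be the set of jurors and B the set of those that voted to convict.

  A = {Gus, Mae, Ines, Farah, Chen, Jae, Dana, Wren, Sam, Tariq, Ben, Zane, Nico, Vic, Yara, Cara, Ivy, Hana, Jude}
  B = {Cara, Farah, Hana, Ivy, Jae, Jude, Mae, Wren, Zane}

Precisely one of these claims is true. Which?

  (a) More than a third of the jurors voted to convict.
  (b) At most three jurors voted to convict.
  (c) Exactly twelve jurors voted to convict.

(a)

|A| = 19, |A ∩ B| = 9, |A ∖ B| = 10.
(a) requires |A ∩ B| / |A| > 1/3: true.
(b) requires |A ∩ B| ≤ 3: false.
(c) requires |A ∩ B| = 12: false.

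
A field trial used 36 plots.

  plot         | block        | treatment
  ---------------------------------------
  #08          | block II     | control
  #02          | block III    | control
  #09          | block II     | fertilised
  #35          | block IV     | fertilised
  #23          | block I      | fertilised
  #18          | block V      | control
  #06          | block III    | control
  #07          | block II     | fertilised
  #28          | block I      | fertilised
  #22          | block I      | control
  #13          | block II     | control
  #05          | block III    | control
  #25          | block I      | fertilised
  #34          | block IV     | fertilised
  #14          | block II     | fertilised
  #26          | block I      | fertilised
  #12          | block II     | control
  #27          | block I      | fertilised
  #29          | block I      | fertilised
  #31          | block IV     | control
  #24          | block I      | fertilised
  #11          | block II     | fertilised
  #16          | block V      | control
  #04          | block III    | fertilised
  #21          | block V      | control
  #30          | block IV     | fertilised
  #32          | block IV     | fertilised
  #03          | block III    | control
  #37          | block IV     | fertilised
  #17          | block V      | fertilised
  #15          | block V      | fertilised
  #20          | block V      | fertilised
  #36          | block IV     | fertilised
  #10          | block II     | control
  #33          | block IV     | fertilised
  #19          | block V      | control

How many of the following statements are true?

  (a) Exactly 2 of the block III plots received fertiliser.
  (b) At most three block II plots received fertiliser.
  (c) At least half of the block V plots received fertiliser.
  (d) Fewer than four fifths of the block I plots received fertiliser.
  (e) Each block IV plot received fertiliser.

0

(a) block III: |A| = 5, |A ∩ B| = 1; needs |A ∩ B| = 2 — false.
(b) block II: |A| = 8, |A ∩ B| = 4; needs |A ∩ B| ≤ 3 — false.
(c) block V: |A| = 7, |A ∩ B| = 3; needs |A ∩ B| ≥ |A ∖ B| — false.
(d) block I: |A| = 8, |A ∩ B| = 7; needs |A ∩ B| / |A| < 4/5 — false.
(e) block IV: |A| = 8, |A ∩ B| = 7; needs A ⊆ B, i.e. every element of A is in B (|A ∖ B| = 0) — false.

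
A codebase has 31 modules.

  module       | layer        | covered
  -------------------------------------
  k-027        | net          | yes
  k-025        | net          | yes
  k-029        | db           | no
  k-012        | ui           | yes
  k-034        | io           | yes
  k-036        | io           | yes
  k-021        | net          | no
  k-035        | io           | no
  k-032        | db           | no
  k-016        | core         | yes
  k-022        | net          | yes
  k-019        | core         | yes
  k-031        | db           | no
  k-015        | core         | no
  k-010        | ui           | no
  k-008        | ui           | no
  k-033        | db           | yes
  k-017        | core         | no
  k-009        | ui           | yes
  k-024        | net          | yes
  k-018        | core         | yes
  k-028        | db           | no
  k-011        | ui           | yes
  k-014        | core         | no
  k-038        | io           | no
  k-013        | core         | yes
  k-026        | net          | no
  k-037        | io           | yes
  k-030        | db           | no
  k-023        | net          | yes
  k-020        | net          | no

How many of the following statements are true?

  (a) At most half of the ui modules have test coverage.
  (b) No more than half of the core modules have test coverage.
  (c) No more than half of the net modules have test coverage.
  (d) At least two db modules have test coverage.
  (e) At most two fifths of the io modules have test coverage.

(a) ui: |A| = 5, |A ∩ B| = 3; needs |A ∩ B| ≤ |A ∖ B| — false.
(b) core: |A| = 7, |A ∩ B| = 4; needs |A ∩ B| ≤ |A ∖ B| — false.
(c) net: |A| = 8, |A ∩ B| = 5; needs |A ∩ B| ≤ |A ∖ B| — false.
(d) db: |A| = 6, |A ∩ B| = 1; needs |A ∩ B| ≥ 2 — false.
(e) io: |A| = 5, |A ∩ B| = 3; needs |A ∩ B| / |A| ≤ 2/5 — false.

0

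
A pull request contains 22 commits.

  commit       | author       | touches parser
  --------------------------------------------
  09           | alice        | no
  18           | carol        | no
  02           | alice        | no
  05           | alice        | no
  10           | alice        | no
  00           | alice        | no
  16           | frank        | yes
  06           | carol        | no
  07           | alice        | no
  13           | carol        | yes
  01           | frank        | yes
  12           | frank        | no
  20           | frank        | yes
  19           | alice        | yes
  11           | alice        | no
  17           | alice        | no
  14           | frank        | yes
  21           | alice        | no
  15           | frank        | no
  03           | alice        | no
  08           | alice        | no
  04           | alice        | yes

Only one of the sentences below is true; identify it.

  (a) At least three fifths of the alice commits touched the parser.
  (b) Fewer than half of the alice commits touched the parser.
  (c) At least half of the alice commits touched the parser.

(b)

|A| = 13, |A ∩ B| = 2, |A ∖ B| = 11.
(a) requires |A ∩ B| / |A| ≥ 3/5: false.
(b) requires |A ∩ B| < |A ∖ B|: true.
(c) requires |A ∩ B| ≥ |A ∖ B|: false.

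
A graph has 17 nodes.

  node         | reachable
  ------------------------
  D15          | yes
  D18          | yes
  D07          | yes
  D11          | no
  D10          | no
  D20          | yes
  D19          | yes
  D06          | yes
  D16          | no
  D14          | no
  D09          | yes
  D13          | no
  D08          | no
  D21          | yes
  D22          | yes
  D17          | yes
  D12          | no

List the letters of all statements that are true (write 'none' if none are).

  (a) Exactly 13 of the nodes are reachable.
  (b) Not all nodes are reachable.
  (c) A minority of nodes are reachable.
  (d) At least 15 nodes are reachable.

(b)

|A| = 17, |A ∩ B| = 10, |A ∖ B| = 7.
(a) |A ∩ B| = 13: fails.
(b) A ⊄ B (|A ∖ B| ≥ 1): holds.
(c) |A ∩ B| < |A ∖ B|: fails.
(d) |A ∩ B| ≥ 15: fails.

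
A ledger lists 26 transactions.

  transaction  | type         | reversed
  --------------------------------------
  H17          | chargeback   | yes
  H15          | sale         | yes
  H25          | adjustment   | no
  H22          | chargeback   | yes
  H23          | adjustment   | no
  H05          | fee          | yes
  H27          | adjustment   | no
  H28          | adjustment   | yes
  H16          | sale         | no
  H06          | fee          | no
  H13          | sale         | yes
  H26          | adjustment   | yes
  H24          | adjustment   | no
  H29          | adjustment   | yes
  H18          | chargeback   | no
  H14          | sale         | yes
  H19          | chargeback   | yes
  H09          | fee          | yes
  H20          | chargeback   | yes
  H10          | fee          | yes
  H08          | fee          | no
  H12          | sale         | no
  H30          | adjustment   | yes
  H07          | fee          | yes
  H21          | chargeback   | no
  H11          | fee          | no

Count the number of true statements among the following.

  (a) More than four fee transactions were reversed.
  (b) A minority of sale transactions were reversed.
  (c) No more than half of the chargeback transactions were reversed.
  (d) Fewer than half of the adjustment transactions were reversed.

0

(a) fee: |A| = 7, |A ∩ B| = 4; needs |A ∩ B| > 4 — false.
(b) sale: |A| = 5, |A ∩ B| = 3; needs |A ∩ B| < |A ∖ B| — false.
(c) chargeback: |A| = 6, |A ∩ B| = 4; needs |A ∩ B| ≤ |A ∖ B| — false.
(d) adjustment: |A| = 8, |A ∩ B| = 4; needs |A ∩ B| < |A ∖ B| — false.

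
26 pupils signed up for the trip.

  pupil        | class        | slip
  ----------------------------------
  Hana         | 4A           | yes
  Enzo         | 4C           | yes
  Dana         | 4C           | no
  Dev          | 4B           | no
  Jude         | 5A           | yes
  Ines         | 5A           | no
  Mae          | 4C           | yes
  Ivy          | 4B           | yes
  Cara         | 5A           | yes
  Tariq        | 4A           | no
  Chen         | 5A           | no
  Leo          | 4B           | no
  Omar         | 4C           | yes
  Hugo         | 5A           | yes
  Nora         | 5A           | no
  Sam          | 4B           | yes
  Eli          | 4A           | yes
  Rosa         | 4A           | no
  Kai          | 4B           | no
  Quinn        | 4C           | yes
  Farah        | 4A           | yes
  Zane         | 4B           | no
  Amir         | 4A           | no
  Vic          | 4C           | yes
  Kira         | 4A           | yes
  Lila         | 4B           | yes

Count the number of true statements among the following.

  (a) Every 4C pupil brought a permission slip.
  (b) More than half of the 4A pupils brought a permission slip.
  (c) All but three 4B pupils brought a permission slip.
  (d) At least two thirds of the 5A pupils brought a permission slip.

1

(a) 4C: |A| = 6, |A ∩ B| = 5; needs A ⊆ B, i.e. every element of A is in B (|A ∖ B| = 0) — false.
(b) 4A: |A| = 7, |A ∩ B| = 4; needs |A ∩ B| > |A ∖ B| — true.
(c) 4B: |A| = 7, |A ∩ B| = 3; needs |A ∖ B| = 3 — false.
(d) 5A: |A| = 6, |A ∩ B| = 3; needs |A ∩ B| / |A| ≥ 2/3 — false.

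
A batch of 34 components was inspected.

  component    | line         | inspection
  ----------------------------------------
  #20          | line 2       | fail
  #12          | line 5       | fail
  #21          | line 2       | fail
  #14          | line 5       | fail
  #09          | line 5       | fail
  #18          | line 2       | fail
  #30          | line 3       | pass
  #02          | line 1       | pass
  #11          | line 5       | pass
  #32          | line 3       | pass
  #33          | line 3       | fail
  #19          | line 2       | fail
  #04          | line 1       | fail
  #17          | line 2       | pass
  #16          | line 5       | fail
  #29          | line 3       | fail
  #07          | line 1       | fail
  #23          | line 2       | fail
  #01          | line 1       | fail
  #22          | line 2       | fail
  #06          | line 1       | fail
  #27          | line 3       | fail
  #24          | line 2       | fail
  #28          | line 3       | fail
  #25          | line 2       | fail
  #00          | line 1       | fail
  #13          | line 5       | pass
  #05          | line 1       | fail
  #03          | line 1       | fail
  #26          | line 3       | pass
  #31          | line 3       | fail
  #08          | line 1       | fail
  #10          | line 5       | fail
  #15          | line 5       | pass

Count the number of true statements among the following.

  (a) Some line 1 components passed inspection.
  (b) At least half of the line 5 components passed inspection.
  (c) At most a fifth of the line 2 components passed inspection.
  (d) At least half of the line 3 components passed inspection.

2

(a) line 1: |A| = 9, |A ∩ B| = 1; needs A ∩ B ≠ ∅ (|A ∩ B| ≥ 1) — true.
(b) line 5: |A| = 8, |A ∩ B| = 3; needs |A ∩ B| ≥ |A ∖ B| — false.
(c) line 2: |A| = 9, |A ∩ B| = 1; needs |A ∩ B| / |A| ≤ 1/5 — true.
(d) line 3: |A| = 8, |A ∩ B| = 3; needs |A ∩ B| ≥ |A ∖ B| — false.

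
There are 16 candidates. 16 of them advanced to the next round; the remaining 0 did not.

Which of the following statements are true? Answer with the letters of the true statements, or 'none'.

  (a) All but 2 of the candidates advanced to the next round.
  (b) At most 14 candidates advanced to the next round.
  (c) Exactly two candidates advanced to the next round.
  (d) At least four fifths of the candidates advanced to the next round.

|A| = 16, |A ∩ B| = 16, |A ∖ B| = 0.
(a) |A ∖ B| = 2: fails.
(b) |A ∩ B| ≤ 14: fails.
(c) |A ∩ B| = 2: fails.
(d) |A ∩ B| / |A| ≥ 4/5: holds.

(d)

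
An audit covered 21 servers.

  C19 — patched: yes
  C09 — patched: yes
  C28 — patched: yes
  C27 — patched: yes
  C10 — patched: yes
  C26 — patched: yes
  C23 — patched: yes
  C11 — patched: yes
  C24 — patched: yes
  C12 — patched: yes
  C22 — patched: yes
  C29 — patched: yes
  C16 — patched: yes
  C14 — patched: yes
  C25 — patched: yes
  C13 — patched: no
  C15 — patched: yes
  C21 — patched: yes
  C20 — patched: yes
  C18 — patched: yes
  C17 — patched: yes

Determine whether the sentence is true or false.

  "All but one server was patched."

True

Truth condition: |A ∖ B| = 1.
|A| = 21, |A ∩ B| = 20, |A ∖ B| = 1.
|A ∖ B| = 1, so the statement is true.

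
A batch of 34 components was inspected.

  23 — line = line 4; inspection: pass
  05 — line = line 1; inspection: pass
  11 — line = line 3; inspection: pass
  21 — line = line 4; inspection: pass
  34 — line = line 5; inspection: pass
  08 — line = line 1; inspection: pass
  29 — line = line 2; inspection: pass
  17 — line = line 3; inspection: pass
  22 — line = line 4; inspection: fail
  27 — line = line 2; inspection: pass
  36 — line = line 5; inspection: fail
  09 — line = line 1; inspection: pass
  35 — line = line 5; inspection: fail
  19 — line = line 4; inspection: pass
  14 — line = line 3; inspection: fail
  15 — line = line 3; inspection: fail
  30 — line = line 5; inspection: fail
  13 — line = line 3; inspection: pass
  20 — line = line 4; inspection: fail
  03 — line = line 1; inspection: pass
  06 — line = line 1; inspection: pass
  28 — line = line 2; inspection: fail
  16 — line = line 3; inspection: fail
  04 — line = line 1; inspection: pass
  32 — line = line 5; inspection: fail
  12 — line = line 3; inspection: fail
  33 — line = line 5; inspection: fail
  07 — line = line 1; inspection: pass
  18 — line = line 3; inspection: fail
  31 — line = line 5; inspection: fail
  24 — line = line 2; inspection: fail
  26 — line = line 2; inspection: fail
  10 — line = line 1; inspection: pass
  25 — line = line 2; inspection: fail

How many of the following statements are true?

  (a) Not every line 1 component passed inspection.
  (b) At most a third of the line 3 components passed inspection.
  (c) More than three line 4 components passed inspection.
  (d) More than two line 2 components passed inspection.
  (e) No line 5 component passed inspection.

0

(a) line 1: |A| = 8, |A ∩ B| = 8; needs A ⊄ B (|A ∖ B| ≥ 1) — false.
(b) line 3: |A| = 8, |A ∩ B| = 3; needs |A ∩ B| / |A| ≤ 1/3 — false.
(c) line 4: |A| = 5, |A ∩ B| = 3; needs |A ∩ B| > 3 — false.
(d) line 2: |A| = 6, |A ∩ B| = 2; needs |A ∩ B| > 2 — false.
(e) line 5: |A| = 7, |A ∩ B| = 1; needs A ∩ B = ∅ (|A ∩ B| = 0) — false.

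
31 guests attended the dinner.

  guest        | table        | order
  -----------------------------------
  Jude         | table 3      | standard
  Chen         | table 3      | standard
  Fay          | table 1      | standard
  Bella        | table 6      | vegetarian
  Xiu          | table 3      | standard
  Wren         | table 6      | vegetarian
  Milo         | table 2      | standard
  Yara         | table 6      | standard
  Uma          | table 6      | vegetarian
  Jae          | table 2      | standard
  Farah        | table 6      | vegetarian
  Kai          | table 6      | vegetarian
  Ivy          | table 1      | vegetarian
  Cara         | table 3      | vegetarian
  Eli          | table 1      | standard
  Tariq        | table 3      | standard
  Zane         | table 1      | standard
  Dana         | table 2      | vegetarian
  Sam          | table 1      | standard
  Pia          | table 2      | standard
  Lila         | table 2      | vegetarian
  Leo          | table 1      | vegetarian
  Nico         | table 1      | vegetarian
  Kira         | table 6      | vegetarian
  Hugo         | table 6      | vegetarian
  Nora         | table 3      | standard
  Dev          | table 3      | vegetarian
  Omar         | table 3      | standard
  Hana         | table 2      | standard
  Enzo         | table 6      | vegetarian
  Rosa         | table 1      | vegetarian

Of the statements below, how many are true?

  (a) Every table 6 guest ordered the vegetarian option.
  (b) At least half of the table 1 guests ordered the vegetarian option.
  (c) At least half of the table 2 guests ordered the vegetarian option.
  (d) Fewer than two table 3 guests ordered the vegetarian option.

1

(a) table 6: |A| = 9, |A ∩ B| = 8; needs A ⊆ B, i.e. every element of A is in B (|A ∖ B| = 0) — false.
(b) table 1: |A| = 8, |A ∩ B| = 4; needs |A ∩ B| ≥ |A ∖ B| — true.
(c) table 2: |A| = 6, |A ∩ B| = 2; needs |A ∩ B| ≥ |A ∖ B| — false.
(d) table 3: |A| = 8, |A ∩ B| = 2; needs |A ∩ B| < 2 — false.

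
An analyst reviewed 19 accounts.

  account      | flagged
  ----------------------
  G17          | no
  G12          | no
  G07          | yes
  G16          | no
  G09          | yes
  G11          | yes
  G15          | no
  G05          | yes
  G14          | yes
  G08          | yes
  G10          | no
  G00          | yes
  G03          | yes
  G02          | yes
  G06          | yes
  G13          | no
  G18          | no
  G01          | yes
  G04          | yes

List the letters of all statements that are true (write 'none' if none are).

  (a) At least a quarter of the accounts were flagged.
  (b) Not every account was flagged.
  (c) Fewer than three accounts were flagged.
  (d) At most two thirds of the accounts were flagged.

(a), (b), (d)

|A| = 19, |A ∩ B| = 12, |A ∖ B| = 7.
(a) |A ∩ B| / |A| ≥ 1/4: holds.
(b) A ⊄ B (|A ∖ B| ≥ 1): holds.
(c) |A ∩ B| < 3: fails.
(d) |A ∩ B| / |A| ≤ 2/3: holds.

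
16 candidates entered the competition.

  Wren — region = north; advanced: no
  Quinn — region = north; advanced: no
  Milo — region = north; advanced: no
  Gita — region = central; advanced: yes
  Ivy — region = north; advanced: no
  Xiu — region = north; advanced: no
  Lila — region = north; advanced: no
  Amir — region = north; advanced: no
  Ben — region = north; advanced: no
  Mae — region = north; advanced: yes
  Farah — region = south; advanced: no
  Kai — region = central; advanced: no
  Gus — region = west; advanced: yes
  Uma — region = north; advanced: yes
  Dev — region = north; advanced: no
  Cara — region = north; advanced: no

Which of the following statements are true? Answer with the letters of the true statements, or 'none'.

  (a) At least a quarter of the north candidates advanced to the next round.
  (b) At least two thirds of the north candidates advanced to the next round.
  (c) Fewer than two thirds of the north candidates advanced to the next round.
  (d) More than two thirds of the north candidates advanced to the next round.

(c)

|A| = 12, |A ∩ B| = 2, |A ∖ B| = 10.
(a) |A ∩ B| / |A| ≥ 1/4: fails.
(b) |A ∩ B| / |A| ≥ 2/3: fails.
(c) |A ∩ B| / |A| < 2/3: holds.
(d) |A ∩ B| / |A| > 2/3: fails.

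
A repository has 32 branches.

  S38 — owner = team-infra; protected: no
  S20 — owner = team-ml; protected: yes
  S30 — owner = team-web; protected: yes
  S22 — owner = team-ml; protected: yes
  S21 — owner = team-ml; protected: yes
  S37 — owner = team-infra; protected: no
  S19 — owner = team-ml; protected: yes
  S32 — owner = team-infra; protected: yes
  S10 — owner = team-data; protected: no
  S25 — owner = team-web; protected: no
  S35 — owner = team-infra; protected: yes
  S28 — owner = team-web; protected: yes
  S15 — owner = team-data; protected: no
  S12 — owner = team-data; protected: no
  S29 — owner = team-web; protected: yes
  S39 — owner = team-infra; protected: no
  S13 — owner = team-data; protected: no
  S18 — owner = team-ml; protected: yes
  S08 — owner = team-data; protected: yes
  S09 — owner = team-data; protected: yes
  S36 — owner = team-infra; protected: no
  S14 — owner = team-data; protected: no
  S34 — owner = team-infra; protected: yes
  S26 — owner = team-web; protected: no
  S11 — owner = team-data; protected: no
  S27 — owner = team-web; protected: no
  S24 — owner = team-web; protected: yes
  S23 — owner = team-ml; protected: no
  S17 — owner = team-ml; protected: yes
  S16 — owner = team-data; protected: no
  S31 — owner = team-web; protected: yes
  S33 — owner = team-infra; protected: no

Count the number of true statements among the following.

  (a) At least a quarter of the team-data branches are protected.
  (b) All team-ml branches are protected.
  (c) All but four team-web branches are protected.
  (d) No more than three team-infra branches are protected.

1

(a) team-data: |A| = 9, |A ∩ B| = 2; needs |A ∩ B| / |A| ≥ 1/4 — false.
(b) team-ml: |A| = 7, |A ∩ B| = 6; needs A ⊆ B, i.e. every element of A is in B (|A ∖ B| = 0) — false.
(c) team-web: |A| = 8, |A ∩ B| = 5; needs |A ∖ B| = 4 — false.
(d) team-infra: |A| = 8, |A ∩ B| = 3; needs |A ∩ B| ≤ 3 — true.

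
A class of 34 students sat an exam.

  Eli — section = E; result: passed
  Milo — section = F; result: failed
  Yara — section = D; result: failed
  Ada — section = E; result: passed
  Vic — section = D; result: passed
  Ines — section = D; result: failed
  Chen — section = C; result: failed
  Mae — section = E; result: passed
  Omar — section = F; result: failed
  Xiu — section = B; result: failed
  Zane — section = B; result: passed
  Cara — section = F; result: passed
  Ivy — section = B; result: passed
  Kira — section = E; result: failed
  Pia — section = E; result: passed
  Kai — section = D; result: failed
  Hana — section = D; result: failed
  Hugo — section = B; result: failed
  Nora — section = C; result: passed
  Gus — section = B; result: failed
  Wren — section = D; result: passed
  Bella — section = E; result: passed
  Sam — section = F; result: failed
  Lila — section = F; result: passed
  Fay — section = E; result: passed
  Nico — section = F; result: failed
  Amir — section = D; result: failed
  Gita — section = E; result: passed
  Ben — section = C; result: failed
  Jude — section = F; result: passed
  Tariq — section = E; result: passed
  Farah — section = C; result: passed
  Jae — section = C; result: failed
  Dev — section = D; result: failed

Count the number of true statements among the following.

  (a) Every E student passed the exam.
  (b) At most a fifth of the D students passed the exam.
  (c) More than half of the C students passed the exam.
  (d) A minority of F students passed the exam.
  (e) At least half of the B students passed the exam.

1

(a) E: |A| = 9, |A ∩ B| = 8; needs A ⊆ B, i.e. every element of A is in B (|A ∖ B| = 0) — false.
(b) D: |A| = 8, |A ∩ B| = 2; needs |A ∩ B| / |A| ≤ 1/5 — false.
(c) C: |A| = 5, |A ∩ B| = 2; needs |A ∩ B| > |A ∖ B| — false.
(d) F: |A| = 7, |A ∩ B| = 3; needs |A ∩ B| < |A ∖ B| — true.
(e) B: |A| = 5, |A ∩ B| = 2; needs |A ∩ B| ≥ |A ∖ B| — false.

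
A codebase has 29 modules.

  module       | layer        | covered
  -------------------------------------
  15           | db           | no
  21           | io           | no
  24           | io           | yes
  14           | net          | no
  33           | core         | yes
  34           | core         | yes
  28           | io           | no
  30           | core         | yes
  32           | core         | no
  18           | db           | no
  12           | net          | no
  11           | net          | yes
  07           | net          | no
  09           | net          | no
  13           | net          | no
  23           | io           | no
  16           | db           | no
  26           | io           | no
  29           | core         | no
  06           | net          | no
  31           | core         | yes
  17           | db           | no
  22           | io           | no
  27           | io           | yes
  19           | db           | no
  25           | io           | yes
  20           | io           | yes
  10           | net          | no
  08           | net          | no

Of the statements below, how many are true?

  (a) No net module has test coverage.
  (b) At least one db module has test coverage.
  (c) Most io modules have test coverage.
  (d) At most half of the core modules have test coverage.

(a) net: |A| = 9, |A ∩ B| = 1; needs A ∩ B = ∅ (|A ∩ B| = 0) — false.
(b) db: |A| = 5, |A ∩ B| = 0; needs A ∩ B ≠ ∅ (|A ∩ B| ≥ 1) — false.
(c) io: |A| = 9, |A ∩ B| = 4; needs |A ∩ B| > |A ∖ B| — false.
(d) core: |A| = 6, |A ∩ B| = 4; needs |A ∩ B| ≤ |A ∖ B| — false.

0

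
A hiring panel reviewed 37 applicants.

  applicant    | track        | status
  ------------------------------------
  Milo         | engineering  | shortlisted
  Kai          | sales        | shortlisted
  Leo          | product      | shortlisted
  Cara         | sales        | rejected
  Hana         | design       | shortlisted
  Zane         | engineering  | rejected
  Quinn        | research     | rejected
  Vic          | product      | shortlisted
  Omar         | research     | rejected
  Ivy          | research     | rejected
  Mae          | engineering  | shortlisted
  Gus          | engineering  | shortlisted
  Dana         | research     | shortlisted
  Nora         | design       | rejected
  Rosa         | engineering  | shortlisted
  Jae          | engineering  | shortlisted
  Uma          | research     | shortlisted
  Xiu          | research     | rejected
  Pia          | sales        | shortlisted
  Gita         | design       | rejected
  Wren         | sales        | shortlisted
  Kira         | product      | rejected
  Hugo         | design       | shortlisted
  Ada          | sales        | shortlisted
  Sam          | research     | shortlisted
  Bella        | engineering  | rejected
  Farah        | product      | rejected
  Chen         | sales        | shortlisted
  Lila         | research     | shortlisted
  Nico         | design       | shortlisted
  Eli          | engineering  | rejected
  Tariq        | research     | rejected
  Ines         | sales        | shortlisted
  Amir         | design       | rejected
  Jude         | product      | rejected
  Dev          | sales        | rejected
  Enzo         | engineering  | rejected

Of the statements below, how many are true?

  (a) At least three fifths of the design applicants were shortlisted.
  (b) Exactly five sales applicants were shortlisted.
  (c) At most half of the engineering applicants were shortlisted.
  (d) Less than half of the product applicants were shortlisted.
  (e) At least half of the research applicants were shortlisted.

(a) design: |A| = 6, |A ∩ B| = 3; needs |A ∩ B| / |A| ≥ 3/5 — false.
(b) sales: |A| = 8, |A ∩ B| = 6; needs |A ∩ B| = 5 — false.
(c) engineering: |A| = 9, |A ∩ B| = 5; needs |A ∩ B| ≤ |A ∖ B| — false.
(d) product: |A| = 5, |A ∩ B| = 2; needs |A ∩ B| < |A ∖ B| — true.
(e) research: |A| = 9, |A ∩ B| = 4; needs |A ∩ B| ≥ |A ∖ B| — false.

1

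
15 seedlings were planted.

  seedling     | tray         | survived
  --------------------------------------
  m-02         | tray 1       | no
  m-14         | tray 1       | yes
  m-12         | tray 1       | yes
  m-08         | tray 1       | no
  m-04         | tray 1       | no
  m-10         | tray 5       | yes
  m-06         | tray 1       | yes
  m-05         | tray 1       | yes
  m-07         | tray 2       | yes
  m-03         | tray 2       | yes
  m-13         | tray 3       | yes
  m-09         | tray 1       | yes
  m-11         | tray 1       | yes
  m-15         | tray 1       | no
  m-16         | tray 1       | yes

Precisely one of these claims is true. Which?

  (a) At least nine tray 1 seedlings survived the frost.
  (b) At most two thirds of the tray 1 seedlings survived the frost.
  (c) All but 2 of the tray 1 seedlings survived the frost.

|A| = 11, |A ∩ B| = 7, |A ∖ B| = 4.
(a) requires |A ∩ B| ≥ 9: false.
(b) requires |A ∩ B| / |A| ≤ 2/3: true.
(c) requires |A ∖ B| = 2: false.

(b)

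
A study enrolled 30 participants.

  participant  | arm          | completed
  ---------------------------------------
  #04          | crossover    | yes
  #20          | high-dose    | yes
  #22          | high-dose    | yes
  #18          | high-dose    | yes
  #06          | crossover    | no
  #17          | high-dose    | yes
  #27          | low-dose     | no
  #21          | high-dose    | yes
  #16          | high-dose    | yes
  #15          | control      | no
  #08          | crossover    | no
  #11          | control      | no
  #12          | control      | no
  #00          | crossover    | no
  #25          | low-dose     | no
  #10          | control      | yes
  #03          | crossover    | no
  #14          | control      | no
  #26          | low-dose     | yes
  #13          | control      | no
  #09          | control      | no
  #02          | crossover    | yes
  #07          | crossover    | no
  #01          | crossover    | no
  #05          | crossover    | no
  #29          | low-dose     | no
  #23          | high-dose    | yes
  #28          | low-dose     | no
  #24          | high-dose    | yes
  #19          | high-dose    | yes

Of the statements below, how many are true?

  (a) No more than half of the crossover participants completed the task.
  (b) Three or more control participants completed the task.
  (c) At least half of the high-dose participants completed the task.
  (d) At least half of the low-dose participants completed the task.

(a) crossover: |A| = 9, |A ∩ B| = 2; needs |A ∩ B| ≤ |A ∖ B| — true.
(b) control: |A| = 7, |A ∩ B| = 1; needs |A ∩ B| ≥ 3 — false.
(c) high-dose: |A| = 9, |A ∩ B| = 9; needs |A ∩ B| ≥ |A ∖ B| — true.
(d) low-dose: |A| = 5, |A ∩ B| = 1; needs |A ∩ B| ≥ |A ∖ B| — false.

2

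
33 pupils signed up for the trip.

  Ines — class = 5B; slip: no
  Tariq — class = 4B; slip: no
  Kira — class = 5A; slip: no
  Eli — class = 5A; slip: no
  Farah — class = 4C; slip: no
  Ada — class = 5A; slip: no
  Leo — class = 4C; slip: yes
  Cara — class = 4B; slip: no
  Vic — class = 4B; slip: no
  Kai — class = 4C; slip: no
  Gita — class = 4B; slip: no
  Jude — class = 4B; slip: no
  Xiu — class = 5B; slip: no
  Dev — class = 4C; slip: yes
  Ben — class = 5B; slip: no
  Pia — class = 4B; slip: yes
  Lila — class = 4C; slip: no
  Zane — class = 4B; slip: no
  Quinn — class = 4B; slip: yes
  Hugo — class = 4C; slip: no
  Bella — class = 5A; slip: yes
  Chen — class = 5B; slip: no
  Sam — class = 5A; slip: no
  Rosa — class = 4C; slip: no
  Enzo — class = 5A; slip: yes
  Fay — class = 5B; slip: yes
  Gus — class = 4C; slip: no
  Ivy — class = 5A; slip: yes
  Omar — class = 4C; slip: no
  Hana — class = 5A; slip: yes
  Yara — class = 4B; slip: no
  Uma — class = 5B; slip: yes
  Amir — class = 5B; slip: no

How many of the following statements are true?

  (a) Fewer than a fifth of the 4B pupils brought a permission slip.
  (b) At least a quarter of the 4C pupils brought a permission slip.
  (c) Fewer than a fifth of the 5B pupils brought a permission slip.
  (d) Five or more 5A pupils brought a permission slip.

0

(a) 4B: |A| = 9, |A ∩ B| = 2; needs |A ∩ B| / |A| < 1/5 — false.
(b) 4C: |A| = 9, |A ∩ B| = 2; needs |A ∩ B| / |A| ≥ 1/4 — false.
(c) 5B: |A| = 7, |A ∩ B| = 2; needs |A ∩ B| / |A| < 1/5 — false.
(d) 5A: |A| = 8, |A ∩ B| = 4; needs |A ∩ B| ≥ 5 — false.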